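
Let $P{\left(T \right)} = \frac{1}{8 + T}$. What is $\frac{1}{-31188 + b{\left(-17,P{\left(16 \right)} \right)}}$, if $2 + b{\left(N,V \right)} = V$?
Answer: $- \frac{24}{748559} \approx -3.2062 \cdot 10^{-5}$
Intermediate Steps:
$b{\left(N,V \right)} = -2 + V$
$\frac{1}{-31188 + b{\left(-17,P{\left(16 \right)} \right)}} = \frac{1}{-31188 - \left(2 - \frac{1}{8 + 16}\right)} = \frac{1}{-31188 - \left(2 - \frac{1}{24}\right)} = \frac{1}{-31188 + \left(-2 + \frac{1}{24}\right)} = \frac{1}{-31188 - \frac{47}{24}} = \frac{1}{- \frac{748559}{24}} = - \frac{24}{748559}$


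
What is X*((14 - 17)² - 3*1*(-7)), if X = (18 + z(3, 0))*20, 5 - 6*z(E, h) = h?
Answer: 11300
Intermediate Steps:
z(E, h) = ⅚ - h/6
X = 1130/3 (X = (18 + (⅚ - ⅙*0))*20 = (18 + (⅚ + 0))*20 = (18 + ⅚)*20 = (113/6)*20 = 1130/3 ≈ 376.67)
X*((14 - 17)² - 3*1*(-7)) = 1130*((14 - 17)² - 3*1*(-7))/3 = 1130*((-3)² - 3*(-7))/3 = 1130*(9 + 21)/3 = (1130/3)*30 = 11300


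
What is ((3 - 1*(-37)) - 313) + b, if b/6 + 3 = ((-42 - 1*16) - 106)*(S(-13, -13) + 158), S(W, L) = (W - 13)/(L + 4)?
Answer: -475817/3 ≈ -1.5861e+5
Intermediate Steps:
S(W, L) = (-13 + W)/(4 + L)
b = -474998/3 (b = -18 + 6*(((-42 - 1*16) - 106)*((-13 - 13)/(4 - 13) + 158)) = -18 + 6*(((-42 - 16) - 106)*(-26/(-9) + 158)) = -18 + 6*((-58 - 106)*(-1/9*(-26) + 158)) = -18 + 6*(-164*(26/9 + 158)) = -18 + 6*(-164*1448/9) = -18 + 6*(-237472/9) = -18 - 474944/3 = -474998/3 ≈ -1.5833e+5)
((3 - 1*(-37)) - 313) + b = ((3 - 1*(-37)) - 313) - 474998/3 = ((3 + 37) - 313) - 474998/3 = (40 - 313) - 474998/3 = -273 - 474998/3 = -475817/3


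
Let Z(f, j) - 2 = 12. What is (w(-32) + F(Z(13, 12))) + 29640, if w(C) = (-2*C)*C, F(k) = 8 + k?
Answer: 27614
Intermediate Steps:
Z(f, j) = 14 (Z(f, j) = 2 + 12 = 14)
w(C) = -2*C²
(w(-32) + F(Z(13, 12))) + 29640 = (-2*(-32)² + (8 + 14)) + 29640 = (-2*1024 + 22) + 29640 = (-2048 + 22) + 29640 = -2026 + 29640 = 27614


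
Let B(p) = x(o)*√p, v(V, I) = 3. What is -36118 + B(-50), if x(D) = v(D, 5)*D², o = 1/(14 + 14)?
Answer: -36118 + 15*I*√2/784 ≈ -36118.0 + 0.027058*I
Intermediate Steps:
o = 1/28 ≈ 0.035714
x(D) = 3*D²
B(p) = 3*√p/784 (B(p) = (3*(1/28)²)*√p = (3*(1/784))*√p = 3*√p/784)
-36118 + B(-50) = -36118 + 3*√(-50)/784 = -36118 + 3*(5*I*√2)/784 = -36118 + 15*I*√2/784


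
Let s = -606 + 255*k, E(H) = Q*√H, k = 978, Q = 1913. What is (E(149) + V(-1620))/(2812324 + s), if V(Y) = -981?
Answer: -981/3061108 + 1913*√149/3061108 ≈ 0.0073079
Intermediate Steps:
E(H) = 1913*√H
s = 248784 (s = -606 + 255*978 = -606 + 249390 = 248784)
(E(149) + V(-1620))/(2812324 + s) = (1913*√149 - 981)/(2812324 + 248784) = (-981 + 1913*√149)/3061108 = (-981 + 1913*√149)*(1/3061108) = -981/3061108 + 1913*√149/3061108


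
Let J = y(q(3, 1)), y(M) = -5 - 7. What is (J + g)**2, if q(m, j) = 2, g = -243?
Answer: 65025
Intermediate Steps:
y(M) = -12
J = -12
(J + g)**2 = (-12 - 243)**2 = (-255)**2 = 65025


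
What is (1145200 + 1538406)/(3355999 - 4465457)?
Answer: -1341803/554729 ≈ -2.4188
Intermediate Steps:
(1145200 + 1538406)/(3355999 - 4465457) = 2683606/(-1109458) = 2683606*(-1/1109458) = -1341803/554729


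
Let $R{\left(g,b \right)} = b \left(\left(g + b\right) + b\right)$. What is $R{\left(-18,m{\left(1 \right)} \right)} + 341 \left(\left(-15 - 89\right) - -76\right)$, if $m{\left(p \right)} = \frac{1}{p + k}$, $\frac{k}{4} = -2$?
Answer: $- \frac{467724}{49} \approx -9545.4$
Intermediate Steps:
$k = -8$ ($k = 4 \left(-2\right) = -8$)
$m{\left(p \right)} = \frac{1}{-8 + p}$ ($m{\left(p \right)} = \frac{1}{p - 8} = \frac{1}{-8 + p}$)
$R{\left(g,b \right)} = b \left(g + 2 b\right)$ ($R{\left(g,b \right)} = b \left(\left(b + g\right) + b\right) = b \left(g + 2 b\right)$)
$R{\left(-18,m{\left(1 \right)} \right)} + 341 \left(\left(-15 - 89\right) - -76\right) = \frac{-18 + \frac{2}{-8 + 1}}{-8 + 1} + 341 \left(\left(-15 - 89\right) - -76\right) = \frac{-18 + \frac{2}{-7}}{-7} + 341 \left(-104 + 76\right) = - \frac{-18 + 2 \left(- \frac{1}{7}\right)}{7} + 341 \left(-28\right) = - \frac{-18 - \frac{2}{7}}{7} - 9548 = \left(- \frac{1}{7}\right) \left(- \frac{128}{7}\right) - 9548 = \frac{128}{49} - 9548 = - \frac{467724}{49}$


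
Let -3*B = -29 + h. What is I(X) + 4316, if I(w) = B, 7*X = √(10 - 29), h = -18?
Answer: 12995/3 ≈ 4331.7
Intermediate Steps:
X = I*√19/7 (X = √(10 - 29)/7 = √(-19)/7 = (I*√19)/7 = I*√19/7 ≈ 0.6227*I)
B = 47/3 (B = -(-29 - 18)/3 = -⅓*(-47) = 47/3 ≈ 15.667)
I(w) = 47/3
I(X) + 4316 = 47/3 + 4316 = 12995/3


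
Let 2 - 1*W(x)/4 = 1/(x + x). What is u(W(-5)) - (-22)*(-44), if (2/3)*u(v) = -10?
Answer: -983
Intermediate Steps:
W(x) = 8 - 2/x (W(x) = 8 - 4/(x + x) = 8 - 4*1/(2*x) = 8 - 2/x)
u(v) = -15 (u(v) = (3/2)*(-10) = -15)
u(W(-5)) - (-22)*(-44) = -15 - (-22)*(-44) = -15 - 22*44 = -15 - 968 = -983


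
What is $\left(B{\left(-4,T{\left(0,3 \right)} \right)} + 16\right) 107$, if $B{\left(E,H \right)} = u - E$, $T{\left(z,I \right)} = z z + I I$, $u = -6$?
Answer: $1498$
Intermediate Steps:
$T{\left(z,I \right)} = I^{2} + z^{2}$ ($T{\left(z,I \right)} = z^{2} + I^{2} = I^{2} + z^{2}$)
$B{\left(E,H \right)} = -6 - E$
$\left(B{\left(-4,T{\left(0,3 \right)} \right)} + 16\right) 107 = \left(\left(-6 - -4\right) + 16\right) 107 = \left(\left(-6 + 4\right) + 16\right) 107 = \left(-2 + 16\right) 107 = 14 \cdot 107 = 1498$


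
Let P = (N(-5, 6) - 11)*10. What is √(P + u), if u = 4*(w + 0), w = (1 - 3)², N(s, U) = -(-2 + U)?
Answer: I*√134 ≈ 11.576*I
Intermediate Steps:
N(s, U) = 2 - U
w = 4 (w = (-2)² = 4)
u = 16 (u = 4*(4 + 0) = 4*4 = 16)
P = -150 (P = ((2 - 1*6) - 11)*10 = ((2 - 6) - 11)*10 = (-4 - 11)*10 = -15*10 = -150)
√(P + u) = √(-150 + 16) = √(-134) = I*√134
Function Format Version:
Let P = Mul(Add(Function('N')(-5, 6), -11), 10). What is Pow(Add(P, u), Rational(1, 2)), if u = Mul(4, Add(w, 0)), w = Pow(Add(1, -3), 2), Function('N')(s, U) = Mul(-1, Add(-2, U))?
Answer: Mul(I, Pow(134, Rational(1, 2))) ≈ Mul(11.576, I)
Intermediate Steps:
Function('N')(s, U) = Add(2, Mul(-1, U))
w = 4 (w = Pow(-2, 2) = 4)
u = 16 (u = Mul(4, Add(4, 0)) = Mul(4, 4) = 16)
P = -150 (P = Mul(Add(Add(2, Mul(-1, 6)), -11), 10) = Mul(Add(Add(2, -6), -11), 10) = Mul(Add(-4, -11), 10) = Mul(-15, 10) = -150)
Pow(Add(P, u), Rational(1, 2)) = Pow(Add(-150, 16), Rational(1, 2)) = Pow(-134, Rational(1, 2)) = Mul(I, Pow(134, Rational(1, 2)))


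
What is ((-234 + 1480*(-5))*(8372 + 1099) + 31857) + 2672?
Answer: -72267085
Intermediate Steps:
((-234 + 1480*(-5))*(8372 + 1099) + 31857) + 2672 = ((-234 - 7400)*9471 + 31857) + 2672 = (-7634*9471 + 31857) + 2672 = (-72301614 + 31857) + 2672 = -72269757 + 2672 = -72267085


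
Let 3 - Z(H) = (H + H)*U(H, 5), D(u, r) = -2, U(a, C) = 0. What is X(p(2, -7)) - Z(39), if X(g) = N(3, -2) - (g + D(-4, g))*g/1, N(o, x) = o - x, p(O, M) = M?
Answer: -61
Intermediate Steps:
Z(H) = 3 (Z(H) = 3 - (H + H)*0 = 3 - 2*H*0 = 3 - 1*0 = 3 + 0 = 3)
X(g) = 5 - g*(-2 + g) (X(g) = (3 - 1*(-2)) - (g - 2)*g/1 = (3 + 2) - (-2 + g)*g*1 = 5 - (-2 + g)*g = 5 - g*(-2 + g))
X(p(2, -7)) - Z(39) = (5 - 1*(-7)² + 2*(-7)) - 1*3 = (5 - 1*49 - 14) - 3 = (5 - 49 - 14) - 3 = -58 - 3 = -61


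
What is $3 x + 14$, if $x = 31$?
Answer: $107$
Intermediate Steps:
$3 x + 14 = 3 \cdot 31 + 14 = 93 + 14 = 107$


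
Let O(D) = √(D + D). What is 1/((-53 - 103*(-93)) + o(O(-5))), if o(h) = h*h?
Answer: 1/9516 ≈ 0.00010509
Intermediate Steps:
O(D) = √2*√D (O(D) = √(2*D) = √2*√D)
o(h) = h²
1/((-53 - 103*(-93)) + o(O(-5))) = 1/((-53 - 103*(-93)) + (√2*√(-5))²) = 1/((-53 + 9579) + (√2*(I*√5))²) = 1/(9526 + (I*√10)²) = 1/(9526 - 10) = 1/9516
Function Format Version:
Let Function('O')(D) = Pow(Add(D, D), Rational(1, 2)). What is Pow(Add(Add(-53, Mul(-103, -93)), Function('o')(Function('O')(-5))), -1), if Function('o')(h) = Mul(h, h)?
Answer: Rational(1, 9516) ≈ 0.00010509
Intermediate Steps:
Function('O')(D) = Mul(Pow(2, Rational(1, 2)), Pow(D, Rational(1, 2))) (Function('O')(D) = Pow(Mul(2, D), Rational(1, 2)) = Mul(Pow(2, Rational(1, 2)), Pow(D, Rational(1, 2))))
Function('o')(h) = Pow(h, 2)
Pow(Add(Add(-53, Mul(-103, -93)), Function('o')(Function('O')(-5))), -1) = Pow(Add(Add(-53, Mul(-103, -93)), Pow(Mul(Pow(2, Rational(1, 2)), Pow(-5, Rational(1, 2))), 2)), -1) = Pow(Add(Add(-53, 9579), Pow(Mul(Pow(2, Rational(1, 2)), Mul(I, Pow(5, Rational(1, 2)))), 2)), -1) = Pow(Add(9526, Pow(Mul(I, Pow(10, Rational(1, 2))), 2)), -1) = Pow(Add(9526, -10), -1) = Pow(9516, -1) = Rational(1, 9516)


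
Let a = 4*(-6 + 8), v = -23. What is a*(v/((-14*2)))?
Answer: 46/7 ≈ 6.5714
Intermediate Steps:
a = 8 (a = 4*2 = 8)
a*(v/((-14*2))) = 8*(-23/((-14*2))) = 8*(-23/(-28)) = 8*(-23*(-1/28)) = 8*(23/28) = 46/7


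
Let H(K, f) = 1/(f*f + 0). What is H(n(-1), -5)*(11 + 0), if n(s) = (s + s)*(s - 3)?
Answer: 11/25 ≈ 0.44000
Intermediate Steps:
n(s) = 2*s*(-3 + s) (n(s) = (2*s)*(-3 + s) = 2*s*(-3 + s))
H(K, f) = f**(-2) (H(K, f) = 1/(f**2 + 0) = 1/(f**2) = f**(-2))
H(n(-1), -5)*(11 + 0) = (11 + 0)/(-5)**2 = (1/25)*11 = 11/25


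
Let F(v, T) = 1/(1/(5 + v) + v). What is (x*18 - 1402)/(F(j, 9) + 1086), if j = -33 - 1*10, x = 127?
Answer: 361335/443893 ≈ 0.81401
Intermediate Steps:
j = -43 (j = -33 - 10 = -43)
F(v, T) = 1/(v + 1/(5 + v))
(x*18 - 1402)/(F(j, 9) + 1086) = (127*18 - 1402)/((5 - 43)/(1 + (-43)² + 5*(-43)) + 1086) = (2286 - 1402)/(-38/(1 + 1849 - 215) + 1086) = 884/(-38/1635 + 1086) = 884/(1775572/1635) = 884*(1635/1775572) = 361335/443893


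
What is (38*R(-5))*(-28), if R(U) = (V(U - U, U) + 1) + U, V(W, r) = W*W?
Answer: 4256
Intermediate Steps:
V(W, r) = W²
R(U) = 1 + U (R(U) = ((U - U)² + 1) + U = (0² + 1) + U = (0 + 1) + U = 1 + U)
(38*R(-5))*(-28) = (38*(1 - 5))*(-28) = (38*(-4))*(-28) = -152*(-28) = 4256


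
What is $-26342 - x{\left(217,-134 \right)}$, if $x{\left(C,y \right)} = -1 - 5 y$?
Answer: $-27011$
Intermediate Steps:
$-26342 - x{\left(217,-134 \right)} = -26342 - \left(-1 - -670\right) = -26342 - \left(-1 + 670\right) = -26342 - 669 = -27011$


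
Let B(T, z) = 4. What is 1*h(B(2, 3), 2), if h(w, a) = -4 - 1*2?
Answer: -6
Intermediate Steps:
h(w, a) = -6 (h(w, a) = -4 - 2 = -6)
1*h(B(2, 3), 2) = 1*(-6) = -6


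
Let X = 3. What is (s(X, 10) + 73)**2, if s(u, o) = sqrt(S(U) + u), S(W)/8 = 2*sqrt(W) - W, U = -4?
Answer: (73 + sqrt(35 + 32*I))**2 ≈ 6301.3 + 395.88*I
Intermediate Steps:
S(W) = -8*W + 16*sqrt(W) (S(W) = 8*(2*sqrt(W) - W) = 8*(-W + 2*sqrt(W)) = -8*W + 16*sqrt(W))
s(u, o) = sqrt(32 + u + 32*I) (s(u, o) = sqrt((-8*(-4) + 16*sqrt(-4)) + u) = sqrt((32 + 16*(2*I)) + u) = sqrt((32 + 32*I) + u) = sqrt(32 + u + 32*I))
(s(X, 10) + 73)**2 = (sqrt(32 + 3 + 32*I) + 73)**2 = (sqrt(35 + 32*I) + 73)**2 = (73 + sqrt(35 + 32*I))**2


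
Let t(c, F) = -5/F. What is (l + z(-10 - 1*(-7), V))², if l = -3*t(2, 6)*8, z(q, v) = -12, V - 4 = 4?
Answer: 64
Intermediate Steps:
V = 8 (V = 4 + 4 = 8)
l = 20 (l = -(-15)/6*8 = -3*(-⅚)*8 = (5/2)*8 = 20)
(l + z(-10 - 1*(-7), V))² = (20 - 12)² = 8² = 64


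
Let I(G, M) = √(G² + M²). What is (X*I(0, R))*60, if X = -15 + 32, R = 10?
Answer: 10200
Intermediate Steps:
X = 17
(X*I(0, R))*60 = (17*√(0² + 10²))*60 = (17*√(0 + 100))*60 = (17*√100)*60 = (17*10)*60 = 170*60 = 10200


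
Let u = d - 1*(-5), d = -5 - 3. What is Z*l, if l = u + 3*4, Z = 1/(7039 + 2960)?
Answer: 1/1111 ≈ 0.00090009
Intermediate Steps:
d = -8
u = -3 (u = -8 - 1*(-5) = -8 + 5 = -3)
Z = 1/9999 ≈ 0.00010001
l = 9 (l = -3 + 3*4 = -3 + 12 = 9)
Z*l = (1/9999)*9 = 1/1111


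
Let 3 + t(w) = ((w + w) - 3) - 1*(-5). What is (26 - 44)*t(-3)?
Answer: 126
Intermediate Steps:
t(w) = -1 + 2*w (t(w) = -3 + (((w + w) - 3) - 1*(-5)) = -3 + ((2*w - 3) + 5) = -3 + ((-3 + 2*w) + 5) = -3 + (2 + 2*w) = -1 + 2*w)
(26 - 44)*t(-3) = (26 - 44)*(-1 + 2*(-3)) = -18*(-1 - 6) = -18*(-7) = 126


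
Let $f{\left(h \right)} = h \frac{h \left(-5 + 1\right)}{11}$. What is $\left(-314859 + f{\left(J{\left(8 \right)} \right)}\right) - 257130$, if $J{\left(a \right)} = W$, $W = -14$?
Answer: $- \frac{6292663}{11} \approx -5.7206 \cdot 10^{5}$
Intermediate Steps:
$J{\left(a \right)} = -14$
$f{\left(h \right)} = - \frac{4 h^{2}}{11}$ ($f{\left(h \right)} = h h \left(-4\right) \frac{1}{11} = h - 4 h \frac{1}{11} = h \left(- \frac{4 h}{11}\right) = - \frac{4 h^{2}}{11}$)
$\left(-314859 + f{\left(J{\left(8 \right)} \right)}\right) - 257130 = \left(-314859 - \frac{4 \left(-14\right)^{2}}{11}\right) - 257130 = \left(-314859 - \frac{784}{11}\right) - 257130 = - \frac{3464233}{11} - 257130 = - \frac{6292663}{11}$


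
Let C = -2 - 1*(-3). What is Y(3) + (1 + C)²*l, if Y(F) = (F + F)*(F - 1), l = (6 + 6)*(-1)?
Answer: -36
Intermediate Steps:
l = -12 (l = 12*(-1) = -12)
C = 1 (C = -2 + 3 = 1)
Y(F) = 2*F*(-1 + F) (Y(F) = (2*F)*(-1 + F) = 2*F*(-1 + F))
Y(3) + (1 + C)²*l = 2*3*(-1 + 3) + (1 + 1)²*(-12) = 2*3*2 + 2²*(-12) = 12 + 4*(-12) = 12 - 48 = -36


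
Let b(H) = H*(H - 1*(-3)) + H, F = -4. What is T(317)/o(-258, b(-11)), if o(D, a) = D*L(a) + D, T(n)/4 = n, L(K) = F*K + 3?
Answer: 317/19608 ≈ 0.016167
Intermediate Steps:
L(K) = 3 - 4*K (L(K) = -4*K + 3 = 3 - 4*K)
T(n) = 4*n
b(H) = H + H*(3 + H) (b(H) = H*(H + 3) + H = H*(3 + H) + H = H + H*(3 + H))
o(D, a) = D + D*(3 - 4*a) (o(D, a) = D*(3 - 4*a) + D = D + D*(3 - 4*a))
T(317)/o(-258, b(-11)) = (4*317)/((4*(-258)*(1 - (-11)*(4 - 11)))) = 1268/((4*(-258)*(1 - (-11)*(-7)))) = 1268/((4*(-258)*(1 - 1*77))) = 1268/((4*(-258)*(1 - 77))) = 1268/((4*(-258)*(-76))) = 1268/78432 = 1268*(1/78432) = 317/19608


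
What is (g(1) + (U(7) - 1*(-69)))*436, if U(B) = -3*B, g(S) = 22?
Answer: 30520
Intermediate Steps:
(g(1) + (U(7) - 1*(-69)))*436 = (22 + (-3*7 - 1*(-69)))*436 = (22 + (-21 + 69))*436 = (22 + 48)*436 = 70*436 = 30520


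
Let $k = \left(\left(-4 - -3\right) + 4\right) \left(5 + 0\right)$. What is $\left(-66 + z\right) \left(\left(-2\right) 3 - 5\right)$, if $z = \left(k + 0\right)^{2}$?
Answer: $-1749$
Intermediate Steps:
$k = 15$ ($k = \left(\left(-4 + 3\right) + 4\right) 5 = \left(-1 + 4\right) 5 = 3 \cdot 5 = 15$)
$z = 225$ ($z = \left(15 + 0\right)^{2} = 15^{2} = 225$)
$\left(-66 + z\right) \left(\left(-2\right) 3 - 5\right) = \left(-66 + 225\right) \left(\left(-2\right) 3 - 5\right) = 159 \left(-6 - 5\right) = 159 \left(-11\right) = -1749$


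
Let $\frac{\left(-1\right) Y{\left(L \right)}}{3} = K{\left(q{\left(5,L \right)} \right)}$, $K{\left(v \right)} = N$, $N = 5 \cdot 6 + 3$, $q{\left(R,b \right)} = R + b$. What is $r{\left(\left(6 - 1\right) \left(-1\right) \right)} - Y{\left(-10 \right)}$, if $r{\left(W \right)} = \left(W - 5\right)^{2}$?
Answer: $199$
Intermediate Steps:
$N = 33$ ($N = 30 + 3 = 33$)
$K{\left(v \right)} = 33$
$Y{\left(L \right)} = -99$ ($Y{\left(L \right)} = \left(-3\right) 33 = -99$)
$r{\left(W \right)} = \left(-5 + W\right)^{2}$
$r{\left(\left(6 - 1\right) \left(-1\right) \right)} - Y{\left(-10 \right)} = \left(-5 + \left(6 - 1\right) \left(-1\right)\right)^{2} - -99 = \left(-5 + 5 \left(-1\right)\right)^{2} + 99 = \left(-5 - 5\right)^{2} + 99 = \left(-10\right)^{2} + 99 = 100 + 99 = 199$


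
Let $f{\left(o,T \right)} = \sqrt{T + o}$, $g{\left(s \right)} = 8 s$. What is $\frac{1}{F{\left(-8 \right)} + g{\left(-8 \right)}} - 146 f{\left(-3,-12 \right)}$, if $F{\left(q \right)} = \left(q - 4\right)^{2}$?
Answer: $\frac{1}{80} - 146 i \sqrt{15} \approx 0.0125 - 565.46 i$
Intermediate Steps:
$F{\left(q \right)} = \left(-4 + q\right)^{2}$
$\frac{1}{F{\left(-8 \right)} + g{\left(-8 \right)}} - 146 f{\left(-3,-12 \right)} = \frac{1}{\left(-4 - 8\right)^{2} + 8 \left(-8\right)} - 146 \sqrt{-12 - 3} = \frac{1}{\left(-12\right)^{2} - 64} - 146 \sqrt{-15} = \frac{1}{144 - 64} - 146 i \sqrt{15} = \frac{1}{80} - 146 i \sqrt{15}$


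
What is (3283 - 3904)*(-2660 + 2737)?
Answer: -47817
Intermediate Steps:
(3283 - 3904)*(-2660 + 2737) = -621*77 = -47817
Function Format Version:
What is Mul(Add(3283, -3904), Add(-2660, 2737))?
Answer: -47817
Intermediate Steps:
Mul(Add(3283, -3904), Add(-2660, 2737)) = Mul(-621, 77) = -47817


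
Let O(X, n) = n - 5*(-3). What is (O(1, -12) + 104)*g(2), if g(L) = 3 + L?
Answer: 535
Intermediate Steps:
O(X, n) = 15 + n (O(X, n) = n + 15 = 15 + n)
(O(1, -12) + 104)*g(2) = ((15 - 12) + 104)*(3 + 2) = (3 + 104)*5 = 107*5 = 535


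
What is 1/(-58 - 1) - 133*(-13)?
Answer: 102010/59 ≈ 1729.0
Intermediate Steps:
1/(-58 - 1) - 133*(-13) = 1/(-59) + 1729 = -1/59 + 1729 = 102010/59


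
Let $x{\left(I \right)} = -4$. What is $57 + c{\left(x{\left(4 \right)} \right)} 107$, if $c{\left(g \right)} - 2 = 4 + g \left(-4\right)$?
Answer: $2411$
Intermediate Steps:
$c{\left(g \right)} = 6 - 4 g$ ($c{\left(g \right)} = 2 + \left(4 + g \left(-4\right)\right) = 2 - \left(-4 + 4 g\right) = 6 - 4 g$)
$57 + c{\left(x{\left(4 \right)} \right)} 107 = 57 + \left(6 - -16\right) 107 = 57 + \left(6 + 16\right) 107 = 57 + 22 \cdot 107 = 57 + 2354 = 2411$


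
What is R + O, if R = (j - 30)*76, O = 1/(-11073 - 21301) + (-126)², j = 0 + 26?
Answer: 504127927/32374 ≈ 15572.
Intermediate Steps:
j = 26
O = 513969623/32374 (O = 1/(-32374) + 15876 = -1/32374 + 15876 = 513969623/32374 ≈ 15876.)
R = -304 (R = (26 - 30)*76 = -4*76 = -304)
R + O = -304 + 513969623/32374 = 504127927/32374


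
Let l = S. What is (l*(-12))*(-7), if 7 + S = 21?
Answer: 1176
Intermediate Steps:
S = 14 (S = -7 + 21 = 14)
l = 14
(l*(-12))*(-7) = (14*(-12))*(-7) = -168*(-7) = 1176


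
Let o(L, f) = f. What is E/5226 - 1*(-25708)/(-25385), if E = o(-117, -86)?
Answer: -68266559/66331005 ≈ -1.0292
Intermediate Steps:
E = -86
E/5226 - 1*(-25708)/(-25385) = -86/5226 - 1*(-25708)/(-25385) = -86*1/5226 + 25708*(-1/25385) = -43/2613 - 25708/25385 = -68266559/66331005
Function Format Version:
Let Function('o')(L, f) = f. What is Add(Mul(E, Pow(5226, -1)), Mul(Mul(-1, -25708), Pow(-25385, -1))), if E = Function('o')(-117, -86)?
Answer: Rational(-68266559, 66331005) ≈ -1.0292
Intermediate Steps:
E = -86
Add(Mul(E, Pow(5226, -1)), Mul(Mul(-1, -25708), Pow(-25385, -1))) = Add(Mul(-86, Pow(5226, -1)), Mul(Mul(-1, -25708), Pow(-25385, -1))) = Add(Mul(-86, Rational(1, 5226)), Mul(25708, Rational(-1, 25385))) = Add(Rational(-43, 2613), Rational(-25708, 25385)) = Rational(-68266559, 66331005)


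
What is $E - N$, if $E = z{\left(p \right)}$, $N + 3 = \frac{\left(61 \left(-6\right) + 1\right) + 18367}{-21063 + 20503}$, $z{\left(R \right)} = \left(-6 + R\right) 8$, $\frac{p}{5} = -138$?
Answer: $- \frac{1549199}{280} \approx -5532.9$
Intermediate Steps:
$p = -690$ ($p = 5 \left(-138\right) = -690$)
$z{\left(R \right)} = -48 + 8 R$
$N = - \frac{9841}{280}$ ($N = -3 + \frac{\left(61 \left(-6\right) + 1\right) + 18367}{-21063 + 20503} = -3 + \frac{\left(-366 + 1\right) + 18367}{-560} = -3 + \left(-365 + 18367\right) \left(- \frac{1}{560}\right) = -3 + 18002 \left(- \frac{1}{560}\right) = -3 - \frac{9001}{280} = - \frac{9841}{280} \approx -35.146$)
$E = -5568$ ($E = -48 + 8 \left(-690\right) = -48 - 5520 = -5568$)
$E - N = -5568 - - \frac{9841}{280} = -5568 + \frac{9841}{280} = - \frac{1549199}{280}$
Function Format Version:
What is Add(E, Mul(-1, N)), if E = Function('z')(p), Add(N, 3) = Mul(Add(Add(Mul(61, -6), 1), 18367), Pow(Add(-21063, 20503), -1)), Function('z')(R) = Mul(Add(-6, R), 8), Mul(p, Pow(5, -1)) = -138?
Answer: Rational(-1549199, 280) ≈ -5532.9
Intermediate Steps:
p = -690 (p = Mul(5, -138) = -690)
Function('z')(R) = Add(-48, Mul(8, R))
N = Rational(-9841, 280) (N = Add(-3, Mul(Add(Add(Mul(61, -6), 1), 18367), Pow(Add(-21063, 20503), -1))) = Add(-3, Mul(Add(Add(-366, 1), 18367), Pow(-560, -1))) = Add(-3, Mul(Add(-365, 18367), Rational(-1, 560))) = Add(-3, Mul(18002, Rational(-1, 560))) = Add(-3, Rational(-9001, 280)) = Rational(-9841, 280) ≈ -35.146)
E = -5568 (E = Add(-48, Mul(8, -690)) = Add(-48, -5520) = -5568)
Add(E, Mul(-1, N)) = Add(-5568, Mul(-1, Rational(-9841, 280))) = Add(-5568, Rational(9841, 280)) = Rational(-1549199, 280)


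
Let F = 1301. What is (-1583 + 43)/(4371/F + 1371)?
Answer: -1001770/894021 ≈ -1.1205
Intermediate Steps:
(-1583 + 43)/(4371/F + 1371) = (-1583 + 43)/(4371/1301 + 1371) = -1540/(4371*(1/1301) + 1371) = -1540/(4371/1301 + 1371) = -1540/1788042/1301 = -1540*1301/1788042 = -1001770/894021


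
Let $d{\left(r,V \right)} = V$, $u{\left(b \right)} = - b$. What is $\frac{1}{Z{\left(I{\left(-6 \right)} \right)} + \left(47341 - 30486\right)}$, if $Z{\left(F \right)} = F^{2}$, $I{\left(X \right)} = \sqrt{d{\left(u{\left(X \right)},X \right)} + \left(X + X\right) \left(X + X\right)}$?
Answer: $\frac{1}{16993} \approx 5.8848 \cdot 10^{-5}$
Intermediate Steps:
$I{\left(X \right)} = \sqrt{X + 4 X^{2}}$ ($I{\left(X \right)} = \sqrt{X + \left(X + X\right) \left(X + X\right)} = \sqrt{X + 2 X 2 X} = \sqrt{X + 4 X^{2}}$)
$\frac{1}{Z{\left(I{\left(-6 \right)} \right)} + \left(47341 - 30486\right)} = \frac{1}{\left(\sqrt{- 6 \left(1 + 4 \left(-6\right)\right)}\right)^{2} + \left(47341 - 30486\right)} = \frac{1}{\left(\sqrt{- 6 \left(1 - 24\right)}\right)^{2} + 16855} = \frac{1}{\left(\sqrt{\left(-6\right) \left(-23\right)}\right)^{2} + 16855} = \frac{1}{\left(\sqrt{138}\right)^{2} + 16855} = \frac{1}{138 + 16855} = \frac{1}{16993}$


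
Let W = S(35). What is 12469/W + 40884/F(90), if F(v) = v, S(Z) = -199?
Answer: 1168951/2985 ≈ 391.61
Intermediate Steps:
W = -199
12469/W + 40884/F(90) = 12469/(-199) + 40884/90 = 12469*(-1/199) + 40884*(1/90) = -12469/199 + 6814/15 = 1168951/2985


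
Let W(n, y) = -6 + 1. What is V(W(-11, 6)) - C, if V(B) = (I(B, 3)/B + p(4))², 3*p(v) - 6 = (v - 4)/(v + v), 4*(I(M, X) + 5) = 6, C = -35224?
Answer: 3523129/100 ≈ 35231.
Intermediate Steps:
W(n, y) = -5
I(M, X) = -7/2 (I(M, X) = -5 + (¼)*6 = -5 + 3/2 = -7/2)
p(v) = 2 + (-4 + v)/(6*v) (p(v) = 2 + ((v - 4)/(v + v))/3 = 2 + ((-4 + v)/((2*v)))/3 = 2 + ((-4 + v)*(1/(2*v)))/3 = 2 + ((-4 + v)/(2*v))/3 = 2 + (-4 + v)/(6*v))
V(B) = (2 - 7/(2*B))² (V(B) = (-7/(2*B) + (⅙)*(-4 + 13*4)/4)² = (-7/(2*B) + (⅙)*(¼)*(-4 + 52))² = (-7/(2*B) + (⅙)*(¼)*48)² = (-7/(2*B) + 2)² = (2 - 7/(2*B))²)
V(W(-11, 6)) - C = (¼)*(-7 + 4*(-5))²/(-5)² - 1*(-35224) = (¼)*(1/25)*(-7 - 20)² + 35224 = (¼)*(1/25)*(-27)² + 35224 = (¼)*(1/25)*729 + 35224 = 729/100 + 35224 = 3523129/100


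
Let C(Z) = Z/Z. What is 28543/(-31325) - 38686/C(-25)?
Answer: -1211867493/31325 ≈ -38687.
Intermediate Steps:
C(Z) = 1
28543/(-31325) - 38686/C(-25) = 28543/(-31325) - 38686/1 = 28543*(-1/31325) - 38686*1 = -28543/31325 - 38686 = -1211867493/31325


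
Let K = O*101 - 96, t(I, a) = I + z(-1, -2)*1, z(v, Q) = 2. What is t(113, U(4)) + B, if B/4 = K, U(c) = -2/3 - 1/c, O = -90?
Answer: -36629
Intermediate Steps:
U(c) = -⅔ - 1/c (U(c) = -2*⅓ - 1/c = -⅔ - 1/c)
t(I, a) = 2 + I (t(I, a) = I + 2*1 = I + 2 = 2 + I)
K = -9186 (K = -90*101 - 96 = -9090 - 96 = -9186)
B = -36744 (B = 4*(-9186) = -36744)
t(113, U(4)) + B = (2 + 113) - 36744 = 115 - 36744 = -36629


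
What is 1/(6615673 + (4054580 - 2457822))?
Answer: 1/8212431 ≈ 1.2177e-7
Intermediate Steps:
1/(6615673 + (4054580 - 2457822)) = 1/(6615673 + 1596758) = 1/8212431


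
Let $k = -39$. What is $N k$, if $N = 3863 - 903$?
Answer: $-115440$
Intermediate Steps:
$N = 2960$
$N k = 2960 \left(-39\right) = -115440$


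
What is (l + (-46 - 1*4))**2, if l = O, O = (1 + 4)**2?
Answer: 625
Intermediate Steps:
O = 25 (O = 5**2 = 25)
l = 25
(l + (-46 - 1*4))**2 = (25 + (-46 - 1*4))**2 = (25 + (-46 - 4))**2 = (25 - 50)**2 = (-25)**2 = 625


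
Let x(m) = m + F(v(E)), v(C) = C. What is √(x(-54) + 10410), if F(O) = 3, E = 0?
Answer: 3*√1151 ≈ 101.78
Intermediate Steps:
x(m) = 3 + m (x(m) = m + 3 = 3 + m)
√(x(-54) + 10410) = √((3 - 54) + 10410) = √(-51 + 10410) = √10359 = 3*√1151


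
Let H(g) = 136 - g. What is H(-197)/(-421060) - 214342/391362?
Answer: -1221367109/2226849780 ≈ -0.54847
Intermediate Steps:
H(-197)/(-421060) - 214342/391362 = (136 - 1*(-197))/(-421060) - 214342/391362 = (136 + 197)*(-1/421060) - 214342*1/391362 = 333*(-1/421060) - 107171/195681 = -9/11380 - 107171/195681 = -1221367109/2226849780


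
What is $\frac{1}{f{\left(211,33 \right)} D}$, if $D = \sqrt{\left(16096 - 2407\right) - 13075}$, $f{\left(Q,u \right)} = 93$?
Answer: $\frac{\sqrt{614}}{57102} \approx 0.00043394$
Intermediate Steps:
$D = \sqrt{614}$ ($D = \sqrt{\left(16096 - 2407\right) - 13075} = \sqrt{13689 - 13075} = \sqrt{614} \approx 24.779$)
$\frac{1}{f{\left(211,33 \right)} D} = \frac{1}{93 \sqrt{614}} = \frac{\frac{1}{614} \sqrt{614}}{93} = \frac{\sqrt{614}}{57102}$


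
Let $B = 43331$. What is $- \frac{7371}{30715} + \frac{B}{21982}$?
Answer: $\frac{1168882343}{675177130} \approx 1.7312$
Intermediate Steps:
$- \frac{7371}{30715} + \frac{B}{21982} = - \frac{7371}{30715} + \frac{43331}{21982} = \frac{1168882343}{675177130}$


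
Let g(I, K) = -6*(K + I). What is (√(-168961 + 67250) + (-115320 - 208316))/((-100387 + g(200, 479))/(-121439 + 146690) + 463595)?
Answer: -2043033159/2926533221 + 25251*I*√101711/11706132884 ≈ -0.69811 + 0.00068794*I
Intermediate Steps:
g(I, K) = -6*I - 6*K (g(I, K) = -6*(I + K) = -6*I - 6*K)
(√(-168961 + 67250) + (-115320 - 208316))/((-100387 + g(200, 479))/(-121439 + 146690) + 463595) = (√(-168961 + 67250) + (-115320 - 208316))/((-100387 + (-6*200 - 6*479))/(-121439 + 146690) + 463595) = (√(-101711) - 323636)/((-100387 + (-1200 - 2874))/25251 + 463595) = (I*√101711 - 323636)/((-100387 - 4074)*(1/25251) + 463595) = (-323636 + I*√101711)/(-104461*1/25251 + 463595) = (-323636 + I*√101711)/(-104461/25251 + 463595) = (-323636 + I*√101711)/(11706132884/25251) = (-323636 + I*√101711)*(25251/11706132884) = -2043033159/2926533221 + 25251*I*√101711/11706132884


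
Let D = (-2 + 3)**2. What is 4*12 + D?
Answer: 49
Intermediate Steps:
D = 1 (D = 1**2 = 1)
4*12 + D = 4*12 + 1 = 48 + 1 = 49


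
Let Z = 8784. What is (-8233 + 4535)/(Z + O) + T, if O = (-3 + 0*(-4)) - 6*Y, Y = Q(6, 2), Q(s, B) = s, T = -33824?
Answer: -295794578/8745 ≈ -33824.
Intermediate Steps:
Y = 6
O = -39 (O = (-3 + 0*(-4)) - 6*6 = (-3 + 0) - 36 = -3 - 36 = -39)
(-8233 + 4535)/(Z + O) + T = (-8233 + 4535)/(8784 - 39) - 33824 = -3698/8745 - 33824 = -295794578/8745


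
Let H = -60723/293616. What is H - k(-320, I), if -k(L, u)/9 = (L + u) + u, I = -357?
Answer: -303605691/32624 ≈ -9306.2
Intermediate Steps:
k(L, u) = -18*u - 9*L (k(L, u) = -9*((L + u) + u) = -9*(L + 2*u) = -18*u - 9*L)
H = -6747/32624 (H = -60723*1/293616 = -6747/32624 ≈ -0.20681)
H - k(-320, I) = -6747/32624 - (-18*(-357) - 9*(-320)) = -6747/32624 - (6426 + 2880) = -6747/32624 - 1*9306 = -6747/32624 - 9306 = -303605691/32624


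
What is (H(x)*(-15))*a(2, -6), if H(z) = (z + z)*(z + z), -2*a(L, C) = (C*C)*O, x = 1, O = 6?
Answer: 6480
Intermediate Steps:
a(L, C) = -3*C² (a(L, C) = -C*C*6/2 = -C²*6/2 = -3*C²)
H(z) = 4*z² (H(z) = (2*z)*(2*z) = 4*z²)
(H(x)*(-15))*a(2, -6) = ((4*1²)*(-15))*(-3*(-6)²) = ((4*1)*(-15))*(-3*36) = (4*(-15))*(-108) = -60*(-108) = 6480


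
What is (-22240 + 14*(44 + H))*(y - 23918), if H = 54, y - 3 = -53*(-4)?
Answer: 494634204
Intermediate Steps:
y = 215 (y = 3 - 53*(-4) = 3 + 212 = 215)
(-22240 + 14*(44 + H))*(y - 23918) = (-22240 + 14*(44 + 54))*(215 - 23918) = (-22240 + 14*98)*(-23703) = (-22240 + 1372)*(-23703) = -20868*(-23703) = 494634204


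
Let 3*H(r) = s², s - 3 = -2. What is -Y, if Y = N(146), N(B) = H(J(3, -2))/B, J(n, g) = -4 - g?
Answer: -1/438 ≈ -0.0022831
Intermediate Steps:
s = 1 (s = 3 - 2 = 1)
H(r) = ⅓ (H(r) = (⅓)*1² = (⅓)*1 = ⅓)
N(B) = 1/(3*B)
Y = 1/438 (Y = (⅓)/146 = (⅓)*(1/146) = 1/438 ≈ 0.0022831)
-Y = -1*1/438 = -1/438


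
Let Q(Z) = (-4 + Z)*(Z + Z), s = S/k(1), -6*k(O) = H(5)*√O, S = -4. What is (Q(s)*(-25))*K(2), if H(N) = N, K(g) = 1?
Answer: -192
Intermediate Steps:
k(O) = -5*√O/6
s = 24/5 (s = -4/((-5*√1/6)) = -4/((-⅚*1)) = -4/(-⅚) = -4*(-6/5) = 24/5 ≈ 4.8000)
Q(Z) = 2*Z*(-4 + Z) (Q(Z) = (-4 + Z)*(2*Z) = 2*Z*(-4 + Z))
(Q(s)*(-25))*K(2) = ((2*(24/5)*(-4 + 24/5))*(-25))*1 = ((2*(24/5)*(⅘))*(-25))*1 = ((192/25)*(-25))*1 = -192*1 = -192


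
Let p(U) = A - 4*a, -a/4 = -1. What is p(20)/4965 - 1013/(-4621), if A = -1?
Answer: 4950988/22943265 ≈ 0.21579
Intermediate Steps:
a = 4 (a = -4*(-1) = 4)
p(U) = -17 (p(U) = -1 - 4*4 = -1 - 16 = -17)
p(20)/4965 - 1013/(-4621) = -17/4965 - 1013/(-4621) = -17*1/4965 - 1013*(-1/4621) = -17/4965 + 1013/4621 = 4950988/22943265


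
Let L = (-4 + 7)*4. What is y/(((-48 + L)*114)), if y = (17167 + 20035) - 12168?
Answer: -12517/2052 ≈ -6.0999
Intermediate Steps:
L = 12 (L = 3*4 = 12)
y = 25034 (y = 37202 - 12168 = 25034)
y/(((-48 + L)*114)) = 25034/(((-48 + 12)*114)) = 25034/((-36*114)) = 25034/(-4104) = 25034*(-1/4104) = -12517/2052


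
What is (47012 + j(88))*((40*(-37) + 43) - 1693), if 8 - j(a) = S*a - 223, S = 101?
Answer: -120051150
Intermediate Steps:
j(a) = 231 - 101*a (j(a) = 8 - (101*a - 223) = 8 - (-223 + 101*a) = 8 + (223 - 101*a) = 231 - 101*a)
(47012 + j(88))*((40*(-37) + 43) - 1693) = (47012 + (231 - 101*88))*((40*(-37) + 43) - 1693) = (47012 + (231 - 8888))*((-1480 + 43) - 1693) = (47012 - 8657)*(-1437 - 1693) = 38355*(-3130) = -120051150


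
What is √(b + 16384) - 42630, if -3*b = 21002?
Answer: -42630 + 5*√3378/3 ≈ -42533.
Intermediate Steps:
b = -21002/3 (b = -⅓*21002 = -21002/3 ≈ -7000.7)
√(b + 16384) - 42630 = √(-21002/3 + 16384) - 42630 = √(28150/3) - 42630 = 5*√3378/3 - 42630 = -42630 + 5*√3378/3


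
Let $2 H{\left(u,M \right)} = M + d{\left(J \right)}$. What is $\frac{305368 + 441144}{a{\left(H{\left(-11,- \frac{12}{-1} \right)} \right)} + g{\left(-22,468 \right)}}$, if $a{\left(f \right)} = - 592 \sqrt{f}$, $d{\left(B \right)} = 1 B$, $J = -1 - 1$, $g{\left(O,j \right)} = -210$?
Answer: $\frac{7838376}{85411} - \frac{110483776 \sqrt{5}}{427055} \approx -486.72$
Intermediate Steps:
$J = -2$ ($J = -1 - 1 = -2$)
$d{\left(B \right)} = B$
$H{\left(u,M \right)} = -1 + \frac{M}{2}$ ($H{\left(u,M \right)} = \frac{M - 2}{2} = \frac{-2 + M}{2} = -1 + \frac{M}{2}$)
$\frac{305368 + 441144}{a{\left(H{\left(-11,- \frac{12}{-1} \right)} \right)} + g{\left(-22,468 \right)}} = \frac{305368 + 441144}{- 592 \sqrt{-1 + \frac{\left(-12\right) \frac{1}{-1}}{2}} - 210} = \frac{746512}{- 592 \sqrt{-1 + \frac{\left(-12\right) \left(-1\right)}{2}} - 210} = \frac{746512}{- 592 \sqrt{-1 + \frac{1}{2} \cdot 12} - 210} = \frac{746512}{- 592 \sqrt{-1 + 6} - 210} = \frac{746512}{- 592 \sqrt{5} - 210} = \frac{746512}{-210 - 592 \sqrt{5}}$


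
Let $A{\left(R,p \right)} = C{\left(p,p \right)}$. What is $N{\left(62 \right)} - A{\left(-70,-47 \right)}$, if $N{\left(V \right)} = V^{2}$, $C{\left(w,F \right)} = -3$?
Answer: $3847$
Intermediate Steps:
$A{\left(R,p \right)} = -3$
$N{\left(62 \right)} - A{\left(-70,-47 \right)} = 62^{2} - -3 = 3844 + 3 = 3847$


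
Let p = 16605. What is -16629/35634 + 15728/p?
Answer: 94775669/197234190 ≈ 0.48052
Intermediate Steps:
-16629/35634 + 15728/p = -16629/35634 + 15728/16605 = -16629*1/35634 + 15728*(1/16605) = -5543/11878 + 15728/16605 = 94775669/197234190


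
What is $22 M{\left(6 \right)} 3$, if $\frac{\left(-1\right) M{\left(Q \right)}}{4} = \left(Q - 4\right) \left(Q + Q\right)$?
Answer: $-6336$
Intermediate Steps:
$M{\left(Q \right)} = - 8 Q \left(-4 + Q\right)$ ($M{\left(Q \right)} = - 4 \left(Q - 4\right) \left(Q + Q\right) = - 4 \left(-4 + Q\right) 2 Q = - 4 \cdot 2 Q \left(-4 + Q\right) = - 8 Q \left(-4 + Q\right)$)
$22 M{\left(6 \right)} 3 = 22 \cdot 8 \cdot 6 \left(4 - 6\right) 3 = 22 \cdot 8 \cdot 6 \left(-2\right) 3 = 22 \left(-96\right) 3 = \left(-2112\right) 3 = -6336$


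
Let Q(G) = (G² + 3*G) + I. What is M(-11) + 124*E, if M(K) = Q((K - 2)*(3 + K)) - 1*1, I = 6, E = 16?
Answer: 13117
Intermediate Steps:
Q(G) = 6 + G² + 3*G (Q(G) = (G² + 3*G) + 6 = 6 + G² + 3*G)
M(K) = 5 + (-2 + K)²*(3 + K)² + 3*(-2 + K)*(3 + K) (M(K) = (6 + ((K - 2)*(3 + K))² + 3*((K - 2)*(3 + K))) - 1*1 = (6 + ((-2 + K)*(3 + K))² + 3*((-2 + K)*(3 + K))) - 1 = (6 + (-2 + K)²*(3 + K)² + 3*(-2 + K)*(3 + K)) - 1 = 5 + (-2 + K)²*(3 + K)² + 3*(-2 + K)*(3 + K))
M(-11) + 124*E = (-13 + (-6 - 11 + (-11)²)² + 3*(-11) + 3*(-11)²) + 124*16 = (-13 + (-6 - 11 + 121)² - 33 + 3*121) + 1984 = (-13 + 104² - 33 + 363) + 1984 = (-13 + 10816 - 33 + 363) + 1984 = 11133 + 1984 = 13117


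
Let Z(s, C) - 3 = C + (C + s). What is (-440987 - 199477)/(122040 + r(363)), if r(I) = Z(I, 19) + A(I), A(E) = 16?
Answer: -53372/10205 ≈ -5.2300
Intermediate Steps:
Z(s, C) = 3 + s + 2*C (Z(s, C) = 3 + (C + (C + s)) = 3 + (s + 2*C) = 3 + s + 2*C)
r(I) = 57 + I (r(I) = (3 + I + 2*19) + 16 = (3 + I + 38) + 16 = (41 + I) + 16 = 57 + I)
(-440987 - 199477)/(122040 + r(363)) = (-440987 - 199477)/(122040 + (57 + 363)) = -640464/(122040 + 420) = -640464/122460 = -640464*1/122460 = -53372/10205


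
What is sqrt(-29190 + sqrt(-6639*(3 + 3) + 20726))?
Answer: sqrt(-29190 + 2*I*sqrt(4777)) ≈ 0.4045 + 170.85*I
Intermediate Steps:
sqrt(-29190 + sqrt(-6639*(3 + 3) + 20726)) = sqrt(-29190 + sqrt(-6639*6 + 20726)) = sqrt(-29190 + sqrt(-39834 + 20726)) = sqrt(-29190 + sqrt(-19108)) = sqrt(-29190 + 2*I*sqrt(4777))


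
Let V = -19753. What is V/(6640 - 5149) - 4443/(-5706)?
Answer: -3929115/315098 ≈ -12.469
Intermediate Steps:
V/(6640 - 5149) - 4443/(-5706) = -19753/(6640 - 5149) - 4443/(-5706) = -19753/1491 - 4443*(-1/5706) = -19753*1/1491 + 1481/1902 = -19753/1491 + 1481/1902 = -3929115/315098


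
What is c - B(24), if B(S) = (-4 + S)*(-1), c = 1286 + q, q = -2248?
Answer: -942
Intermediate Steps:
c = -962 (c = 1286 - 2248 = -962)
B(S) = 4 - S
c - B(24) = -962 - (4 - 1*24) = -962 - (4 - 24) = -962 - 1*(-20) = -962 + 20 = -942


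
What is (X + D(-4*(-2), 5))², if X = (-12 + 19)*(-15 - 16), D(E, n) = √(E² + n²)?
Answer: (217 - √89)² ≈ 43084.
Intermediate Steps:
X = -217 (X = 7*(-31) = -217)
(X + D(-4*(-2), 5))² = (-217 + √((-4*(-2))² + 5²))² = (-217 + √(8² + 25))² = (-217 + √(64 + 25))² = (-217 + √89)²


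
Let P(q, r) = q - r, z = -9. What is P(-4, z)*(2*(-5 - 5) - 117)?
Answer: -685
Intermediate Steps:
P(-4, z)*(2*(-5 - 5) - 117) = (-4 - 1*(-9))*(2*(-5 - 5) - 117) = (-4 + 9)*(2*(-10) - 117) = 5*(-20 - 117) = 5*(-137) = -685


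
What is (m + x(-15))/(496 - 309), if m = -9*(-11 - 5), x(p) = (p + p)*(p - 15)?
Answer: 1044/187 ≈ 5.5829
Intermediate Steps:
x(p) = 2*p*(-15 + p) (x(p) = (2*p)*(-15 + p) = 2*p*(-15 + p))
m = 144 (m = -9*(-16) = 144)
(m + x(-15))/(496 - 309) = (144 + 2*(-15)*(-15 - 15))/(496 - 309) = (144 + 2*(-15)*(-30))/187 = (144 + 900)*(1/187) = 1044*(1/187) = 1044/187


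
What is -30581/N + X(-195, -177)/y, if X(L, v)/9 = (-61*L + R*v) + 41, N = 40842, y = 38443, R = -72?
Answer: 7896199657/1570089006 ≈ 5.0291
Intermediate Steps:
X(L, v) = 369 - 648*v - 549*L (X(L, v) = 9*((-61*L - 72*v) + 41) = 9*((-72*v - 61*L) + 41) = 9*(41 - 72*v - 61*L) = 369 - 648*v - 549*L)
-30581/N + X(-195, -177)/y = -30581/40842 + (369 - 648*(-177) - 549*(-195))/38443 = -30581*1/40842 + (369 + 114696 + 107055)*(1/38443) = -30581/40842 + 222120*(1/38443) = -30581/40842 + 222120/38443 = 7896199657/1570089006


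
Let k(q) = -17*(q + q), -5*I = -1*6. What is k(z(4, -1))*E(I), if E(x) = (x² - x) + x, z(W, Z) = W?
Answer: -4896/25 ≈ -195.84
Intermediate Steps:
I = 6/5 (I = -(-1)*6/5 = -⅕*(-6) = 6/5 ≈ 1.2000)
k(q) = -34*q
E(x) = x²
k(z(4, -1))*E(I) = (-34*4)*(6/5)² = -136*36/25 = -4896/25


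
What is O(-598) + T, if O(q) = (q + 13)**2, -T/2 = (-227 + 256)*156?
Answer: 333177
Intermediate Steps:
T = -9048 (T = -2*(-227 + 256)*156 = -58*156 = -2*4524 = -9048)
O(q) = (13 + q)**2
O(-598) + T = (13 - 598)**2 - 9048 = (-585)**2 - 9048 = 342225 - 9048 = 333177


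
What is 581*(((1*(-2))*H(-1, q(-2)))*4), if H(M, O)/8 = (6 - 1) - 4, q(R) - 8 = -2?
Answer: -37184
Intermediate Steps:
q(R) = 6 (q(R) = 8 - 2 = 6)
H(M, O) = 8 (H(M, O) = 8*((6 - 1) - 4) = 8*(5 - 4) = 8*1 = 8)
581*(((1*(-2))*H(-1, q(-2)))*4) = 581*(((1*(-2))*8)*4) = 581*(-2*8*4) = 581*(-16*4) = 581*(-64) = -37184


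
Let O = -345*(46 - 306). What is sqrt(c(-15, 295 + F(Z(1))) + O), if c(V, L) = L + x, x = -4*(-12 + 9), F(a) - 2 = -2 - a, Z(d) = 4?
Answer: sqrt(90003) ≈ 300.00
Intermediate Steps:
O = 89700 (O = -345*(-260) = 89700)
F(a) = -a (F(a) = 2 + (-2 - a) = -a)
x = 12 (x = -4*(-3) = 12)
c(V, L) = 12 + L (c(V, L) = L + 12 = 12 + L)
sqrt(c(-15, 295 + F(Z(1))) + O) = sqrt((12 + (295 - 1*4)) + 89700) = sqrt((12 + (295 - 4)) + 89700) = sqrt((12 + 291) + 89700) = sqrt(303 + 89700) = sqrt(90003)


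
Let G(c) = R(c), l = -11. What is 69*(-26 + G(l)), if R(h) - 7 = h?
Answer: -2070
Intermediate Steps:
R(h) = 7 + h
G(c) = 7 + c
69*(-26 + G(l)) = 69*(-26 + (7 - 11)) = 69*(-26 - 4) = 69*(-30) = -2070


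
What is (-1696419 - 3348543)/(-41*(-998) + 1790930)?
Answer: -840827/305308 ≈ -2.7540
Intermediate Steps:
(-1696419 - 3348543)/(-41*(-998) + 1790930) = -5044962/(40918 + 1790930) = -5044962/1831848 = -5044962*1/1831848 = -840827/305308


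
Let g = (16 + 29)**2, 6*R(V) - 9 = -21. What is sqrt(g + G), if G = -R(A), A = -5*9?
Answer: sqrt(2027) ≈ 45.022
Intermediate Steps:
A = -45
R(V) = -2 (R(V) = 3/2 + (1/6)*(-21) = 3/2 - 7/2 = -2)
G = 2 (G = -1*(-2) = 2)
g = 2025 (g = 45**2 = 2025)
sqrt(g + G) = sqrt(2025 + 2) = sqrt(2027)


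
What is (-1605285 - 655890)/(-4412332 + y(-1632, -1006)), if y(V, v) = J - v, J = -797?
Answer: 2261175/4412123 ≈ 0.51249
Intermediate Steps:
y(V, v) = -797 - v
(-1605285 - 655890)/(-4412332 + y(-1632, -1006)) = (-1605285 - 655890)/(-4412332 + (-797 - 1*(-1006))) = -2261175/(-4412332 + (-797 + 1006)) = -2261175/(-4412332 + 209) = -2261175/(-4412123) = -2261175*(-1/4412123) = 2261175/4412123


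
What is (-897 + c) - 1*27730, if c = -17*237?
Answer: -32656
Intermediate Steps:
c = -4029
(-897 + c) - 1*27730 = (-897 - 4029) - 1*27730 = -4926 - 27730 = -32656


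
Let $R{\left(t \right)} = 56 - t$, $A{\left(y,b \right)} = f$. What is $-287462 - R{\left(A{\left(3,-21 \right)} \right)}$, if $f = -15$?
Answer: $-287533$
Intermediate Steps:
$A{\left(y,b \right)} = -15$
$-287462 - R{\left(A{\left(3,-21 \right)} \right)} = -287462 - \left(56 - -15\right) = -287462 - \left(56 + 15\right) = -287462 - 71 = -287533$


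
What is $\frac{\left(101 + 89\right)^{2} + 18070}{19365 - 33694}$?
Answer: $- \frac{54170}{14329} \approx -3.7804$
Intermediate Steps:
$\frac{\left(101 + 89\right)^{2} + 18070}{19365 - 33694} = \frac{190^{2} + 18070}{-14329} = \left(36100 + 18070\right) \left(- \frac{1}{14329}\right) = 54170 \left(- \frac{1}{14329}\right) = - \frac{54170}{14329}$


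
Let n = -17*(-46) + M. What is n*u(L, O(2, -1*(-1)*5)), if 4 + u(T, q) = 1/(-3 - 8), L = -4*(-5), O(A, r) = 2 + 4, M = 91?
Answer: -39285/11 ≈ -3571.4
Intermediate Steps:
O(A, r) = 6
L = 20
u(T, q) = -45/11 (u(T, q) = -4 + 1/(-3 - 8) = -4 + 1/(-11) = -4 - 1/11 = -45/11)
n = 873 (n = -17*(-46) + 91 = 782 + 91 = 873)
n*u(L, O(2, -1*(-1)*5)) = 873*(-45/11) = -39285/11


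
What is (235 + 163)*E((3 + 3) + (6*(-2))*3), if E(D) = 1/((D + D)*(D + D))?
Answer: 199/1800 ≈ 0.11056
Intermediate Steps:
E(D) = 1/(4*D²) (E(D) = 1/((2*D)*(2*D)) = 1/(4*D²))
(235 + 163)*E((3 + 3) + (6*(-2))*3) = (235 + 163)*(1/(4*((3 + 3) + (6*(-2))*3)²)) = 398*(1/(4*(6 - 12*3)²)) = 398*(1/(4*(6 - 36)²)) = 398*((¼)/(-30)²) = 398*((¼)*(1/900)) = 398*(1/3600) = 199/1800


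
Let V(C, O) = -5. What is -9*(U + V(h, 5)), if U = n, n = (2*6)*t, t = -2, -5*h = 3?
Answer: 261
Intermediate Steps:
h = -⅗ (h = -⅕*3 = -⅗ ≈ -0.60000)
n = -24 (n = (2*6)*(-2) = 12*(-2) = -24)
U = -24
-9*(U + V(h, 5)) = -9*(-24 - 5) = -9*(-29) = 261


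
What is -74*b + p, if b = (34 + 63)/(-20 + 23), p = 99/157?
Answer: -1126649/471 ≈ -2392.0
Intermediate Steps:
p = 99/157 (p = 99*(1/157) = 99/157 ≈ 0.63057)
b = 97/3 ≈ 32.333
-74*b + p = -74*97/3 + 99/157 = -7178/3 + 99/157 = -1126649/471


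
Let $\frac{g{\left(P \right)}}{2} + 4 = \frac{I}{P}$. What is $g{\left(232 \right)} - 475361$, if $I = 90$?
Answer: $- \frac{27571357}{58} \approx -4.7537 \cdot 10^{5}$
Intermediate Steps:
$g{\left(P \right)} = -8 + \frac{180}{P}$ ($g{\left(P \right)} = -8 + 2 \frac{90}{P} = -8 + \frac{180}{P}$)
$g{\left(232 \right)} - 475361 = \left(-8 + \frac{180}{232}\right) - 475361 = \left(-8 + 180 \cdot \frac{1}{232}\right) - 475361 = \left(-8 + \frac{45}{58}\right) - 475361 = - \frac{419}{58} - 475361 = - \frac{27571357}{58}$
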